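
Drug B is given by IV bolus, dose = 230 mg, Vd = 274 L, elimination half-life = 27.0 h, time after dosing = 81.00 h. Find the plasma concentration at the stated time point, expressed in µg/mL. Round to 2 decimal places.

C₀ = Dose / Vd = 230.0 / 274 = 0.8394 mg/L
k = ln2 / t½ = 0.693147 / 27.0 = 0.02567 h⁻¹
t / t½ = 81.00 / 27.0 = 3 half-lives
C = C₀ × (1/2)^3 = 0.8394 × 0.1250 = 0.1049 mg/L
(0.1049 mg/L = 0.1049 µg/mL)

0.10 µg/mL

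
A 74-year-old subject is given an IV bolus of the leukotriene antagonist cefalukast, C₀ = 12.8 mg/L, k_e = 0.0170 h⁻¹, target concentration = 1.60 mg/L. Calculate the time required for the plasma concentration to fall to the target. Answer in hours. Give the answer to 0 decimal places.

t = ln(C₀ / C) / k = ln(12.80 / 1.60) / 0.01700
  = ln(8.000) / 0.01700 = 2.079 / 0.01700 = 122.3 h

122 h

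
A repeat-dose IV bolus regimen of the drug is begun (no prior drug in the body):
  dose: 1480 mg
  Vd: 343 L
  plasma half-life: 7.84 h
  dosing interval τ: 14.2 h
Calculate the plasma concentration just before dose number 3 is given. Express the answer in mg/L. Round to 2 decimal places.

C₀ per dose = Dose / Vd = 1480 / 343 = 4.315 mg/L
k = ln2 / t½ = 0.693147 / 7.84 = 0.08841 h⁻¹
Fraction remaining after one interval: r = e^(−kτ) = e^(−0.08841 × 14.2) = 0.2850
Before dose 3, 2 doses have been given (aged 1τ, 2τ).
C_trough = C₀ × (r + r²) = 4.315 × (0.2850 + 0.08123) = 1.580 mg/L

1.58 mg/L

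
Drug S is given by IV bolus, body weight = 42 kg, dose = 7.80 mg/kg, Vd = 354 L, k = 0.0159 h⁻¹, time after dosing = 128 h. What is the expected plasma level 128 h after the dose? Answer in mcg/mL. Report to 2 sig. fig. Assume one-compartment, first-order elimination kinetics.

Total dose = 7.80 × 42 = 327.6 mg
C₀ = Dose / Vd = 327.6 / 354 = 0.9254 mg/L
C = C₀ · e^(−k·t) = 0.9254 × e^(−0.01590 × 128)
  = 0.9254 × 0.1307 = 0.1209 mg/L
(0.1209 mg/L = 0.1209 mcg/mL)

0.12 mcg/mL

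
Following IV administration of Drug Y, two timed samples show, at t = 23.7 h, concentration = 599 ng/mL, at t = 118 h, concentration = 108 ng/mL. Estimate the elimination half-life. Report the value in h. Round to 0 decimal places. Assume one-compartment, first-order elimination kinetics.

k = ln(C₁/C₂) / (t₂ − t₁) = ln(599/108) / (118 − 23.7)
  = 1.713 / 94.30 = 0.01817 h⁻¹
t½ = ln2 / k = 0.693147 / 0.01817 = 38.15 h

38 h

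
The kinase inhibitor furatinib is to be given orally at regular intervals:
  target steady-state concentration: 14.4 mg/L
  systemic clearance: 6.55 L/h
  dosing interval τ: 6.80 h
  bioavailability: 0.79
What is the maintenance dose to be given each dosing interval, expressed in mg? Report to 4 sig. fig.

811.9 mg

At steady state, F × (Dose/τ) = Css × CL.
Dose = Css × CL × τ / F = 14.4 × 6.550 × 6.80 / 0.79 = 811.9 mg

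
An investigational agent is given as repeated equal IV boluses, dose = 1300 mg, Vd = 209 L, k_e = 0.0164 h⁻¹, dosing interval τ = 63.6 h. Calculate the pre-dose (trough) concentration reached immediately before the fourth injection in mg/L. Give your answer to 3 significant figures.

C₀ per dose = Dose / Vd = 1300 / 209 = 6.220 mg/L
Fraction remaining after one interval: r = e^(−kτ) = e^(−0.01640 × 63.6) = 0.3524
Before dose 4, 3 doses have been given (aged 1τ, 2τ, 3τ).
C_trough = C₀ × (r + r² + … + r^3) = C₀ × r(1−r^3)/(1−r)
        = 6.220 × 0.3524 × (1 − 0.04376) / (1 − 0.3524) = 3.237 mg/L

3.24 mg/L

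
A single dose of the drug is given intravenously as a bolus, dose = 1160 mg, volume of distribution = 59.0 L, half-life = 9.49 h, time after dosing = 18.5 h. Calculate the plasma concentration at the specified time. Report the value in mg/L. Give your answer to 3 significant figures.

C₀ = Dose / Vd = 1160 / 59.0 = 19.66 mg/L
k = ln2 / t½ = 0.693147 / 9.49 = 0.07304 h⁻¹
C = C₀ · e^(−k·t) = 19.66 × e^(−0.07304 × 18.5)
  = 19.66 × 0.2589 = 5.090 mg/L

5.09 mg/L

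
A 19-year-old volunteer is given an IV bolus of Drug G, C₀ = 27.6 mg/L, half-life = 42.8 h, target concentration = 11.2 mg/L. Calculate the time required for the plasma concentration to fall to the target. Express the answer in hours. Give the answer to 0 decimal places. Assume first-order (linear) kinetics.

k = ln2 / t½ = 0.693147 / 42.8 = 0.01620 h⁻¹
t = ln(C₀ / C) / k = ln(27.60 / 11.2) / 0.01620
  = ln(2.464) / 0.01620 = 0.9018 / 0.01620 = 55.67 h

56 h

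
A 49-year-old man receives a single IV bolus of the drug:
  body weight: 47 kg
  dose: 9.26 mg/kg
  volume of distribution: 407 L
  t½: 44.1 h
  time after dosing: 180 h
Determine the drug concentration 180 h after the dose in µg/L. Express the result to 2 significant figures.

63 µg/L

Total dose = 9.26 × 47 = 435.2 mg
C₀ = Dose / Vd = 435.2 / 407 = 1.069 mg/L
k = ln2 / t½ = 0.693147 / 44.1 = 0.01572 h⁻¹
C = C₀ · e^(−k·t) = 1.069 × e^(−0.01572 × 180)
  = 1.069 × 0.05904 = 0.06311 mg/L
Convert: 0.06311 mg/L × 1000 = 63.11 µg/L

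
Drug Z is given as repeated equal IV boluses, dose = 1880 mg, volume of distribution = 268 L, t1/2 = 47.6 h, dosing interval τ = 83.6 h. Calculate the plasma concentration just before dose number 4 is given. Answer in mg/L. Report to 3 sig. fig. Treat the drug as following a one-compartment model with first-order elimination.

2.87 mg/L

C₀ per dose = Dose / Vd = 1880 / 268 = 7.015 mg/L
k = ln2 / t½ = 0.693147 / 47.6 = 0.01456 h⁻¹
Fraction remaining after one interval: r = e^(−kτ) = e^(−0.01456 × 83.6) = 0.2961
Before dose 4, 3 doses have been given (aged 1τ, 2τ, 3τ).
C_trough = C₀ × (r + r² + … + r^3) = C₀ × r(1−r^3)/(1−r)
        = 7.015 × 0.2961 × (1 − 0.02596) / (1 − 0.2961) = 2.874 mg/L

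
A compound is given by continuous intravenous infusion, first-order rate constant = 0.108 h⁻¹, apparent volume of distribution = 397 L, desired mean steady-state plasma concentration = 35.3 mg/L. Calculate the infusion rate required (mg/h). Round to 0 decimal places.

1514 mg/h

CL = k × Vd = 0.1080 × 397 = 42.88 L/h
At steady state, infusion rate R₀ = Css × CL = 35.3 × 42.88 = 1514 mg/h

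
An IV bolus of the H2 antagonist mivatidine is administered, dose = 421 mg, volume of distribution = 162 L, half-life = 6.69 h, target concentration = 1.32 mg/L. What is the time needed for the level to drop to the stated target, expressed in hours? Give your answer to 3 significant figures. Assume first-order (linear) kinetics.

C₀ = Dose / Vd = 421.0 / 162 = 2.599 mg/L
k = ln2 / t½ = 0.693147 / 6.69 = 0.1036 h⁻¹
t = ln(C₀ / C) / k = ln(2.599 / 1.32) / 0.1036
  = ln(1.969) / 0.1036 = 0.6775 / 0.1036 = 6.540 h

6.54 h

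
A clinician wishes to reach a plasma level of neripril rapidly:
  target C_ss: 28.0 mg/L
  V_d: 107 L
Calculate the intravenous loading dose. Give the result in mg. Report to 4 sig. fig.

2996 mg

LD = Css × Vd = 28.0 × 107 = 2996 mg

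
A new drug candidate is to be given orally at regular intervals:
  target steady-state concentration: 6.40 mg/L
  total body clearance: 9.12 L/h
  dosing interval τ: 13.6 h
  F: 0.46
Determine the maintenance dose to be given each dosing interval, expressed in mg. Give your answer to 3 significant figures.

At steady state, F × (Dose/τ) = Css × CL.
Dose = Css × CL × τ / F = 6.40 × 9.120 × 13.6 / 0.46 = 1726 mg

1730 mg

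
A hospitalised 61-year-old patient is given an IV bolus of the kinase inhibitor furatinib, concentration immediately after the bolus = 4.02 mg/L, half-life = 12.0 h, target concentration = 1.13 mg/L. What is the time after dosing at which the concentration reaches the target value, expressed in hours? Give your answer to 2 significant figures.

22 h

k = ln2 / t½ = 0.693147 / 12.0 = 0.05776 h⁻¹
t = ln(C₀ / C) / k = ln(4.020 / 1.13) / 0.05776
  = ln(3.558) / 0.05776 = 1.269 / 0.05776 = 21.97 h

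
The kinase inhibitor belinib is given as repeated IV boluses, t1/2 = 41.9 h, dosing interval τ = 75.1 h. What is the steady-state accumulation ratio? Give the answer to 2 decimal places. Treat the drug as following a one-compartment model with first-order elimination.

k = ln2 / t½ = 0.693147 / 41.9 = 0.01654 h⁻¹
e^(−kτ) = e^(−0.01654 × 75.1) = 0.2888
Accumulation ratio R = 1 / (1 − e^(−kτ)) = 1 / (1 − 0.2888) = 1.406

1.41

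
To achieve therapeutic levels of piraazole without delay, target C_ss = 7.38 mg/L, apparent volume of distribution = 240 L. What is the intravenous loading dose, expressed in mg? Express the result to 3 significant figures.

LD = Css × Vd = 7.38 × 240 = 1771 mg

1770 mg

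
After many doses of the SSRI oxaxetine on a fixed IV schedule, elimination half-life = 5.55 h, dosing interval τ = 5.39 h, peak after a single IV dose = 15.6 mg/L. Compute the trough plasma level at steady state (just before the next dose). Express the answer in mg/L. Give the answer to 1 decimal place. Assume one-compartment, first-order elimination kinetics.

k = ln2 / t½ = 0.693147 / 5.55 = 0.1249 h⁻¹
e^(−kτ) = e^(−0.1249 × 5.39) = 0.5101
Accumulation ratio R = 1 / (1 − e^(−kτ)) = 1 / (1 − 0.5101) = 2.041
Steady-state trough = C₀ × R × e^(−kτ) = 15.6 × 2.041 × 0.5101 = 16.24 mg/L

16.2 mg/L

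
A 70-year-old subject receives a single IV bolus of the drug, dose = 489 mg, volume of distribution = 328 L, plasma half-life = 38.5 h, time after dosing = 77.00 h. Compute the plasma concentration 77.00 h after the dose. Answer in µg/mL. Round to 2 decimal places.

0.37 µg/mL

C₀ = Dose / Vd = 489.0 / 328 = 1.491 mg/L
k = ln2 / t½ = 0.693147 / 38.5 = 0.01800 h⁻¹
t / t½ = 77.00 / 38.5 = 2 half-lives
C = C₀ × (1/2)^2 = 1.491 × 0.2500 = 0.3728 mg/L
(0.3728 mg/L = 0.3728 µg/mL)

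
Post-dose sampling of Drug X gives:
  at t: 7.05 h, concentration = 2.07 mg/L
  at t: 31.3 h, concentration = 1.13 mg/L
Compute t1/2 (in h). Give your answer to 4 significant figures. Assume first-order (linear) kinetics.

k = ln(C₁/C₂) / (t₂ − t₁) = ln(2.07/1.13) / (31.3 − 7.05)
  = 0.6053 / 24.25 = 0.02496 h⁻¹
t½ = ln2 / k = 0.693147 / 0.02496 = 27.77 h

27.77 h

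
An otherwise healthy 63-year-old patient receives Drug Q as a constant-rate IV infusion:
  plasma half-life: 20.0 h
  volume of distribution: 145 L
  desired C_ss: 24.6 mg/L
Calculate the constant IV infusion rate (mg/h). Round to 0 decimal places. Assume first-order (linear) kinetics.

124 mg/h

k = ln2 / t½ = 0.693147 / 20.0 = 0.03466 h⁻¹
CL = k × Vd = 0.03466 × 145 = 5.026 L/h
At steady state, infusion rate R₀ = Css × CL = 24.6 × 5.026 = 123.6 mg/h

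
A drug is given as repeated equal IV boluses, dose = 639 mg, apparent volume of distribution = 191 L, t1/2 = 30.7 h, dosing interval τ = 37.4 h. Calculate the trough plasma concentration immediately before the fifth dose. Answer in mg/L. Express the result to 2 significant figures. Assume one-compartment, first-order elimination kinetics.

C₀ per dose = Dose / Vd = 639 / 191 = 3.346 mg/L
k = ln2 / t½ = 0.693147 / 30.7 = 0.02258 h⁻¹
Fraction remaining after one interval: r = e^(−kτ) = e^(−0.02258 × 37.4) = 0.4298
Before dose 5, 4 doses have been given (aged 1τ, 2τ, 3τ, 4τ).
C_trough = C₀ × (r + r² + … + r^4) = C₀ × r(1−r^4)/(1−r)
        = 3.346 × 0.4298 × (1 − 0.03412) / (1 − 0.4298) = 2.436 mg/L

2.4 mg/L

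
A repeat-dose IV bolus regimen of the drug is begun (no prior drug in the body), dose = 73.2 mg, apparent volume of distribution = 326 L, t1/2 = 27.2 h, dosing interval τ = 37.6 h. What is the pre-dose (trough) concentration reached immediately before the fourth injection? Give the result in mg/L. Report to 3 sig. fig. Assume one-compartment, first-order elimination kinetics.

0.132 mg/L

C₀ per dose = Dose / Vd = 73.2 / 326 = 0.2245 mg/L
k = ln2 / t½ = 0.693147 / 27.2 = 0.02548 h⁻¹
Fraction remaining after one interval: r = e^(−kτ) = e^(−0.02548 × 37.6) = 0.3836
Before dose 4, 3 doses have been given (aged 1τ, 2τ, 3τ).
C_trough = C₀ × (r + r² + … + r^3) = C₀ × r(1−r^3)/(1−r)
        = 0.2245 × 0.3836 × (1 − 0.05645) / (1 − 0.3836) = 0.1318 mg/L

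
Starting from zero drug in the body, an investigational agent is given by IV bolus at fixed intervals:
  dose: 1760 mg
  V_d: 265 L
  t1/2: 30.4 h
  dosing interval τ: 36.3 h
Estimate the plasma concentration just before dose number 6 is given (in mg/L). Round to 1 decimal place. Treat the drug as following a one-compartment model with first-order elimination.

C₀ per dose = Dose / Vd = 1760 / 265 = 6.642 mg/L
k = ln2 / t½ = 0.693147 / 30.4 = 0.02280 h⁻¹
Fraction remaining after one interval: r = e^(−kτ) = e^(−0.02280 × 36.3) = 0.4371
Before dose 6, 5 doses have been given (aged 1τ, 2τ, 3τ, 4τ, 5τ).
C_trough = C₀ × (r + r² + … + r^5) = C₀ × r(1−r^5)/(1−r)
        = 6.642 × 0.4371 × (1 − 0.01596) / (1 − 0.4371) = 5.075 mg/L

5.1 mg/L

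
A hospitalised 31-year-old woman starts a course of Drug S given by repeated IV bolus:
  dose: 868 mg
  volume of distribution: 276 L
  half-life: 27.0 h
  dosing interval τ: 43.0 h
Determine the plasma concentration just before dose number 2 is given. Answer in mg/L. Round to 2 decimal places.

1.04 mg/L

C₀ per dose = Dose / Vd = 868 / 276 = 3.145 mg/L
k = ln2 / t½ = 0.693147 / 27.0 = 0.02567 h⁻¹
Fraction remaining after one interval: r = e^(−kτ) = e^(−0.02567 × 43.0) = 0.3316
Before dose 2, 1 dose has been given (aged 1τ).
C_trough = C₀ × r = 3.145 × 0.3316 = 1.043 mg/L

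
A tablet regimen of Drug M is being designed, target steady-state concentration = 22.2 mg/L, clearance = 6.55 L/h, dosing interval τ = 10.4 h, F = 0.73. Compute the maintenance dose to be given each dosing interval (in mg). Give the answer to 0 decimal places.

2072 mg

At steady state, F × (Dose/τ) = Css × CL.
Dose = Css × CL × τ / F = 22.2 × 6.550 × 10.4 / 0.73 = 2072 mg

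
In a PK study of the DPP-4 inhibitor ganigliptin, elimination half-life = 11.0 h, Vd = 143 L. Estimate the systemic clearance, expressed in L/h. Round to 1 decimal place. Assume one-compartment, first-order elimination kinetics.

9.0 L/h

k = ln2 / t½ = 0.693147 / 11.0 = 0.06301 h⁻¹
CL = k × Vd = 0.06301 × 143 = 9.010 L/h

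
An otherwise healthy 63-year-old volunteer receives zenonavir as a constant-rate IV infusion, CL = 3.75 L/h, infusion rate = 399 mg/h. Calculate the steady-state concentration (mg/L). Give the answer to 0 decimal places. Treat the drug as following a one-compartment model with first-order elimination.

106 mg/L

At steady state Css = R₀ / CL = 399 / 3.750 = 106.4 mg/L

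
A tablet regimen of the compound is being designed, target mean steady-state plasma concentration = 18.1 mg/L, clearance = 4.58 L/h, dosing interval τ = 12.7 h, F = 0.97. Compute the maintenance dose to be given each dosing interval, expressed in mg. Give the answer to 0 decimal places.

1085 mg

At steady state, F × (Dose/τ) = Css × CL.
Dose = Css × CL × τ / F = 18.1 × 4.580 × 12.7 / 0.97 = 1085 mg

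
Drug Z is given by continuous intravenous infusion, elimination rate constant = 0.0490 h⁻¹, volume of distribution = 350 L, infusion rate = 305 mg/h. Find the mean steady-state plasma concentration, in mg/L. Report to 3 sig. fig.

17.8 mg/L

CL = k × Vd = 0.04900 × 350 = 17.15 L/h
At steady state Css = R₀ / CL = 305 / 17.15 = 17.78 mg/L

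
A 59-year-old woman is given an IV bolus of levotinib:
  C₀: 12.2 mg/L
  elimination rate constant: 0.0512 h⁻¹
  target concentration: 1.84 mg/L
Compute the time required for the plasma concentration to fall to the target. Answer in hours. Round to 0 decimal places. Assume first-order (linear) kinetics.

t = ln(C₀ / C) / k = ln(12.20 / 1.84) / 0.05120
  = ln(6.630) / 0.05120 = 1.892 / 0.05120 = 36.95 h

37 h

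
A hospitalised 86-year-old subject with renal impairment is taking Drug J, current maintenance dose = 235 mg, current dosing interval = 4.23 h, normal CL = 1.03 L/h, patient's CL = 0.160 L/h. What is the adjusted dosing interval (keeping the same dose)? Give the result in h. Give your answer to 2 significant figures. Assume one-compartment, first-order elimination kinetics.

27 h

To keep the same average steady-state level, dosing rate must scale with clearance.
CL ratio = 0.160 / 1.03 = 0.1553
New interval (same dose) = 4.23 / 0.1553 = 27.24 h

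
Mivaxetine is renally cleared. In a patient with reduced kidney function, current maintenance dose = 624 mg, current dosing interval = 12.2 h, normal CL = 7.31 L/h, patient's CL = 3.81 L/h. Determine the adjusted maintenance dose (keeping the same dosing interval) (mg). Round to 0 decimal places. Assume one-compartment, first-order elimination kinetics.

To keep the same average steady-state level, dosing rate must scale with clearance.
CL ratio = 3.81 / 7.31 = 0.5212
New dose (same interval) = 624 × 0.5212 = 325.2 mg

325 mg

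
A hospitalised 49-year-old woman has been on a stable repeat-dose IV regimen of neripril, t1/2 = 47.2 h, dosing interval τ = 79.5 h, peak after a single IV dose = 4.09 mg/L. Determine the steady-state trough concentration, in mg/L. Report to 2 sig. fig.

1.8 mg/L

k = ln2 / t½ = 0.693147 / 47.2 = 0.01469 h⁻¹
e^(−kτ) = e^(−0.01469 × 79.5) = 0.3110
Accumulation ratio R = 1 / (1 − e^(−kτ)) = 1 / (1 − 0.3110) = 1.451
Steady-state trough = C₀ × R × e^(−kτ) = 4.09 × 1.451 × 0.3110 = 1.846 mg/L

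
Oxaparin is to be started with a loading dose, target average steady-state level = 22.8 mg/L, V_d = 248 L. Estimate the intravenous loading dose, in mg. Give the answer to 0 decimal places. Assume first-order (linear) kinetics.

5654 mg

LD = Css × Vd = 22.8 × 248 = 5654 mg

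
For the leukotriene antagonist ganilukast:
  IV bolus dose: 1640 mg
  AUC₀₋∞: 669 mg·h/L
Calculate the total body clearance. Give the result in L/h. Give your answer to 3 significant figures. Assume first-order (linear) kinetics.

2.45 L/h

CL = Dose / AUC = 1640 / 669 = 2.451 L/h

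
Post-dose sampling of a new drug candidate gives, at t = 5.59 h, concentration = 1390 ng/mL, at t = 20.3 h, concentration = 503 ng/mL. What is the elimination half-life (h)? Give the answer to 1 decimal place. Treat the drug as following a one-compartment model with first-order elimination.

k = ln(C₁/C₂) / (t₂ − t₁) = ln(1390/503) / (20.3 − 5.59)
  = 1.016 / 14.71 = 0.06907 h⁻¹
t½ = ln2 / k = 0.693147 / 0.06907 = 10.04 h

10.0 h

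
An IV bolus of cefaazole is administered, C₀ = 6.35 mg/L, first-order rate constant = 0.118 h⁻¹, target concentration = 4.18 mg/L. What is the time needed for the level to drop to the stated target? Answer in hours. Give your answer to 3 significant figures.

3.54 h

t = ln(C₀ / C) / k = ln(6.350 / 4.18) / 0.1180
  = ln(1.519) / 0.1180 = 0.4181 / 0.1180 = 3.543 h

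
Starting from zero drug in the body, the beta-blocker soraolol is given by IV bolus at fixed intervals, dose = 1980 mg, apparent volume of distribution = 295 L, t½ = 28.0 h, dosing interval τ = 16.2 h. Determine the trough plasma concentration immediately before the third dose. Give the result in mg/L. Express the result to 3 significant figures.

C₀ per dose = Dose / Vd = 1980 / 295 = 6.712 mg/L
k = ln2 / t½ = 0.693147 / 28.0 = 0.02476 h⁻¹
Fraction remaining after one interval: r = e^(−kτ) = e^(−0.02476 × 16.2) = 0.6696
Before dose 3, 2 doses have been given (aged 1τ, 2τ).
C_trough = C₀ × (r + r²) = 6.712 × (0.6696 + 0.4484) = 7.504 mg/L

7.50 mg/L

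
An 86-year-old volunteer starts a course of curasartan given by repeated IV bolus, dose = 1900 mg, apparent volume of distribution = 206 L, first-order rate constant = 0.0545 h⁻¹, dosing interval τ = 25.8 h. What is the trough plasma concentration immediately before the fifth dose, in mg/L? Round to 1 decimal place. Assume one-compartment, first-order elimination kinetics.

C₀ per dose = Dose / Vd = 1900 / 206 = 9.223 mg/L
Fraction remaining after one interval: r = e^(−kτ) = e^(−0.05450 × 25.8) = 0.2451
Before dose 5, 4 doses have been given (aged 1τ, 2τ, 3τ, 4τ).
C_trough = C₀ × (r + r² + … + r^4) = C₀ × r(1−r^4)/(1−r)
        = 9.223 × 0.2451 × (1 − 0.003609) / (1 − 0.2451) = 2.984 mg/L

3.0 mg/L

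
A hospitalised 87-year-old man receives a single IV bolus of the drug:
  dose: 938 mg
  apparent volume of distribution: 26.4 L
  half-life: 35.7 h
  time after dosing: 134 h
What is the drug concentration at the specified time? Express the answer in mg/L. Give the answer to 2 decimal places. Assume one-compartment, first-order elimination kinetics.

C₀ = Dose / Vd = 938.0 / 26.4 = 35.53 mg/L
k = ln2 / t½ = 0.693147 / 35.7 = 0.01942 h⁻¹
C = C₀ · e^(−k·t) = 35.53 × e^(−0.01942 × 134)
  = 35.53 × 0.07410 = 2.633 mg/L

2.63 mg/L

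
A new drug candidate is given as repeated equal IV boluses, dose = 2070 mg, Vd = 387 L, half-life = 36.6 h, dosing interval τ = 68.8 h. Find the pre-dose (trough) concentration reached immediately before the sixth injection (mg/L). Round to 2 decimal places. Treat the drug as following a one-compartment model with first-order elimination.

1.99 mg/L

C₀ per dose = Dose / Vd = 2070 / 387 = 5.349 mg/L
k = ln2 / t½ = 0.693147 / 36.6 = 0.01894 h⁻¹
Fraction remaining after one interval: r = e^(−kτ) = e^(−0.01894 × 68.8) = 0.2717
Before dose 6, 5 doses have been given (aged 1τ, 2τ, 3τ, 4τ, 5τ).
C_trough = C₀ × (r + r² + … + r^5) = C₀ × r(1−r^5)/(1−r)
        = 5.349 × 0.2717 × (1 − 0.001481) / (1 − 0.2717) = 1.993 mg/L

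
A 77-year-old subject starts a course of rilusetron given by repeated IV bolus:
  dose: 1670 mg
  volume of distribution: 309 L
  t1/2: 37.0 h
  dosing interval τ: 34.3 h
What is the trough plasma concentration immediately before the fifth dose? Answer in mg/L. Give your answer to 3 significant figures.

5.54 mg/L

C₀ per dose = Dose / Vd = 1670 / 309 = 5.405 mg/L
k = ln2 / t½ = 0.693147 / 37.0 = 0.01873 h⁻¹
Fraction remaining after one interval: r = e^(−kτ) = e^(−0.01873 × 34.3) = 0.5260
Before dose 5, 4 doses have been given (aged 1τ, 2τ, 3τ, 4τ).
C_trough = C₀ × (r + r² + … + r^4) = C₀ × r(1−r^4)/(1−r)
        = 5.405 × 0.5260 × (1 − 0.07655) / (1 − 0.5260) = 5.539 mg/L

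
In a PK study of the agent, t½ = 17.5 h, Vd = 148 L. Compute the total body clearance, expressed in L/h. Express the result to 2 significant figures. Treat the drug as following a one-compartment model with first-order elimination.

5.9 L/h

k = ln2 / t½ = 0.693147 / 17.5 = 0.03961 h⁻¹
CL = k × Vd = 0.03961 × 148 = 5.862 L/h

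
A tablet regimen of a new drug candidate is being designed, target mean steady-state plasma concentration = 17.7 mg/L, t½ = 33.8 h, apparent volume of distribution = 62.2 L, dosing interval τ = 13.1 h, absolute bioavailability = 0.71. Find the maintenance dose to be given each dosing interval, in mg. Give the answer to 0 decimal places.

417 mg

k = ln2 / t½ = 0.693147 / 33.8 = 0.02051 h⁻¹
CL = k × Vd = 0.02051 × 62.2 = 1.276 L/h
At steady state, F × (Dose/τ) = Css × CL.
Dose = Css × CL × τ / F = 17.7 × 1.276 × 13.1 / 0.71 = 416.7 mg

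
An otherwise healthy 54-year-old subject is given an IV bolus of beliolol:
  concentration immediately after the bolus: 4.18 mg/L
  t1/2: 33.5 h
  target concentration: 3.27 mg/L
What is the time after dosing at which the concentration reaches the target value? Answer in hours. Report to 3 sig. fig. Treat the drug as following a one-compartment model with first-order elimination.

k = ln2 / t½ = 0.693147 / 33.5 = 0.02069 h⁻¹
t = ln(C₀ / C) / k = ln(4.180 / 3.27) / 0.02069
  = ln(1.278) / 0.02069 = 0.2453 / 0.02069 = 11.86 h

11.9 h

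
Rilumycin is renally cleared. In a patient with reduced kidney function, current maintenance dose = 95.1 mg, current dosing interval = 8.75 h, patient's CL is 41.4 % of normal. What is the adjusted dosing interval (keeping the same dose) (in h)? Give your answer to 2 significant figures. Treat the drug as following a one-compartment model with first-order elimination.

21 h

To keep the same average steady-state level, dosing rate must scale with clearance.
CL ratio = 41.4 / 100 = 0.4140
New interval (same dose) = 8.75 / 0.4140 = 21.14 h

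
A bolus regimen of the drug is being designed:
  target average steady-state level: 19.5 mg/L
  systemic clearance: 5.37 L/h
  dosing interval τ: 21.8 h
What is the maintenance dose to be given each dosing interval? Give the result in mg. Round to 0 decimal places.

2283 mg

At steady state, Dose/τ = Css × CL.
Dose = Css × CL × τ = 19.5 × 5.370 × 21.8 = 2283 mg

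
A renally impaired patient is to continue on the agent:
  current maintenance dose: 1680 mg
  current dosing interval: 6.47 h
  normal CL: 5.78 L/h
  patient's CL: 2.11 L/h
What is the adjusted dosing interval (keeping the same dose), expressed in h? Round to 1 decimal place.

To keep the same average steady-state level, dosing rate must scale with clearance.
CL ratio = 2.11 / 5.78 = 0.3651
New interval (same dose) = 6.47 / 0.3651 = 17.72 h

17.7 h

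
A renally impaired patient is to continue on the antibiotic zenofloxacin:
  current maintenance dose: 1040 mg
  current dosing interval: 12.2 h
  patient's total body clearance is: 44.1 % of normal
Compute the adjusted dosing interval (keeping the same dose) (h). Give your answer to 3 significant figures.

27.7 h

To keep the same average steady-state level, dosing rate must scale with clearance.
CL ratio = 44.1 / 100 = 0.4410
New interval (same dose) = 12.2 / 0.4410 = 27.66 h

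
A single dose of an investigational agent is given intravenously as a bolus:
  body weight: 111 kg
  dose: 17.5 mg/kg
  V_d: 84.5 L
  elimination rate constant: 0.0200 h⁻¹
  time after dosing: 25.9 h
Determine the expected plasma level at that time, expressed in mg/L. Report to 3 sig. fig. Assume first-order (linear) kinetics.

13.7 mg/L

Total dose = 17.5 × 111 = 1943 mg
C₀ = Dose / Vd = 1943 / 84.5 = 22.99 mg/L
C = C₀ · e^(−k·t) = 22.99 × e^(−0.02000 × 25.9)
  = 22.99 × 0.5957 = 13.70 mg/L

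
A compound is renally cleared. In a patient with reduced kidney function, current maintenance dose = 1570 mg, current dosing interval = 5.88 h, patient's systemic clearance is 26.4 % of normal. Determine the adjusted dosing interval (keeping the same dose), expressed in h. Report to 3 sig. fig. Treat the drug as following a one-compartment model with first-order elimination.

22.3 h

To keep the same average steady-state level, dosing rate must scale with clearance.
CL ratio = 26.4 / 100 = 0.2640
New interval (same dose) = 5.88 / 0.2640 = 22.27 h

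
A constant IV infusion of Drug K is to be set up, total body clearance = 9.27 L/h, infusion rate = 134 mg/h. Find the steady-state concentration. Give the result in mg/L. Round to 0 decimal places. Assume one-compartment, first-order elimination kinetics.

14 mg/L

At steady state Css = R₀ / CL = 134 / 9.270 = 14.46 mg/L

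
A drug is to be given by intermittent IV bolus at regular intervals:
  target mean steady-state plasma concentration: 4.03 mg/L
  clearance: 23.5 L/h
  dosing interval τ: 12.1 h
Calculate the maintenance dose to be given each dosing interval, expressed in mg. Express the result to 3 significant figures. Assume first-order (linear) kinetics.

At steady state, Dose/τ = Css × CL.
Dose = Css × CL × τ = 4.03 × 23.50 × 12.1 = 1146 mg

1150 mg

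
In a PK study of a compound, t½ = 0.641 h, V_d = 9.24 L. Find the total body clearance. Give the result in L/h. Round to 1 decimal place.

k = ln2 / t½ = 0.693147 / 0.641 = 1.081 h⁻¹
CL = k × Vd = 1.081 × 9.24 = 9.988 L/h

10.0 L/h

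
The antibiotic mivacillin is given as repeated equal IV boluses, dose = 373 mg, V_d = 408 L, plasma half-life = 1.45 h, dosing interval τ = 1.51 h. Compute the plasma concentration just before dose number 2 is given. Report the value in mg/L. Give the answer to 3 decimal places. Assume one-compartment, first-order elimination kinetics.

C₀ per dose = Dose / Vd = 373 / 408 = 0.9142 mg/L
k = ln2 / t½ = 0.693147 / 1.45 = 0.4780 h⁻¹
Fraction remaining after one interval: r = e^(−kτ) = e^(−0.4780 × 1.51) = 0.4859
Before dose 2, 1 dose has been given (aged 1τ).
C_trough = C₀ × r = 0.9142 × 0.4859 = 0.4442 mg/L

0.444 mg/L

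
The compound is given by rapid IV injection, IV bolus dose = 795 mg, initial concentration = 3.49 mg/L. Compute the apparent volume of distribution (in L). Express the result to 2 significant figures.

230 L

Vd = Dose / C₀ = 795.0 / 3.49 = 227.8 L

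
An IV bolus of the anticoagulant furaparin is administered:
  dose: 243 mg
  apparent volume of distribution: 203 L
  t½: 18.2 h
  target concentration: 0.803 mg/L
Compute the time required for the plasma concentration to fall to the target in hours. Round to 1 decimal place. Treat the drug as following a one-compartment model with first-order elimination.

C₀ = Dose / Vd = 243.0 / 203 = 1.197 mg/L
k = ln2 / t½ = 0.693147 / 18.2 = 0.03809 h⁻¹
t = ln(C₀ / C) / k = ln(1.197 / 0.803) / 0.03809
  = ln(1.491) / 0.03809 = 0.3994 / 0.03809 = 10.49 h

10.5 h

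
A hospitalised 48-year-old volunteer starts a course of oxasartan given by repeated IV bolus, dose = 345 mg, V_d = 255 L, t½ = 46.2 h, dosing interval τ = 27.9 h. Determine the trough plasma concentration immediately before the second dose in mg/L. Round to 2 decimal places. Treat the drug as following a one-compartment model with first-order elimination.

0.89 mg/L

C₀ per dose = Dose / Vd = 345 / 255 = 1.353 mg/L
k = ln2 / t½ = 0.693147 / 46.2 = 0.01500 h⁻¹
Fraction remaining after one interval: r = e^(−kτ) = e^(−0.01500 × 27.9) = 0.6580
Before dose 2, 1 dose has been given (aged 1τ).
C_trough = C₀ × r = 1.353 × 0.6580 = 0.8903 mg/L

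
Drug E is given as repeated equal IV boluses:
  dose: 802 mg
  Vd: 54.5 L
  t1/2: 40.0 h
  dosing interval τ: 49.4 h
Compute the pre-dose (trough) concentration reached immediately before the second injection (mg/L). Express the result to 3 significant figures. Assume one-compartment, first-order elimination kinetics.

C₀ per dose = Dose / Vd = 802 / 54.5 = 14.72 mg/L
k = ln2 / t½ = 0.693147 / 40.0 = 0.01733 h⁻¹
Fraction remaining after one interval: r = e^(−kτ) = e^(−0.01733 × 49.4) = 0.4248
Before dose 2, 1 dose has been given (aged 1τ).
C_trough = C₀ × r = 14.72 × 0.4248 = 6.253 mg/L

6.25 mg/L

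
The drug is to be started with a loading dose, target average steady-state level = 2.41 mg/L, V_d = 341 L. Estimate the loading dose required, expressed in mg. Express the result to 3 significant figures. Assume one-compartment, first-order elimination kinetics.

LD = Css × Vd = 2.41 × 341 = 821.8 mg

822 mg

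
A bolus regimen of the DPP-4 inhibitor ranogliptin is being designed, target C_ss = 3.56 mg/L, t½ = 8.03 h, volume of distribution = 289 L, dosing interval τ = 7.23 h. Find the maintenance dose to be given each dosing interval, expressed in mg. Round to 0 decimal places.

642 mg

k = ln2 / t½ = 0.693147 / 8.03 = 0.08632 h⁻¹
CL = k × Vd = 0.08632 × 289 = 24.95 L/h
At steady state, Dose/τ = Css × CL.
Dose = Css × CL × τ = 3.56 × 24.95 × 7.23 = 642.2 mg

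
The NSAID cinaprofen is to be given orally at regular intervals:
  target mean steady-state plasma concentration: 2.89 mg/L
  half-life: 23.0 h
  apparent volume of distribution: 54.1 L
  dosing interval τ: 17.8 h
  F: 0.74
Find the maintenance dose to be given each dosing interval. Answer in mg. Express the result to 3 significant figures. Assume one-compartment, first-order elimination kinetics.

k = ln2 / t½ = 0.693147 / 23.0 = 0.03014 h⁻¹
CL = k × Vd = 0.03014 × 54.1 = 1.631 L/h
At steady state, F × (Dose/τ) = Css × CL.
Dose = Css × CL × τ / F = 2.89 × 1.631 × 17.8 / 0.74 = 113.4 mg

113 mg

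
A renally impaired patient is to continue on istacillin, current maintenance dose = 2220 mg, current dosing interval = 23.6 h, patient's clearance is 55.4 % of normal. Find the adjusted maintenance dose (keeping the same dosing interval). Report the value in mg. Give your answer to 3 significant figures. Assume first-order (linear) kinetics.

1230 mg

To keep the same average steady-state level, dosing rate must scale with clearance.
CL ratio = 55.4 / 100 = 0.5540
New dose (same interval) = 2220 × 0.5540 = 1230 mg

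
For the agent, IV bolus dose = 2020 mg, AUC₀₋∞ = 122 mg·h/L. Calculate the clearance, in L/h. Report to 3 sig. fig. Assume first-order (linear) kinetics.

CL = Dose / AUC = 2020 / 122 = 16.56 L/h

16.6 L/h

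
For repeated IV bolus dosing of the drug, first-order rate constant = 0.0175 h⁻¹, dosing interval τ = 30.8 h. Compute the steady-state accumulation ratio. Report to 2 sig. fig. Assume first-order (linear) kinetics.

e^(−kτ) = e^(−0.01750 × 30.8) = 0.5833
Accumulation ratio R = 1 / (1 − e^(−kτ)) = 1 / (1 − 0.5833) = 2.400

2.4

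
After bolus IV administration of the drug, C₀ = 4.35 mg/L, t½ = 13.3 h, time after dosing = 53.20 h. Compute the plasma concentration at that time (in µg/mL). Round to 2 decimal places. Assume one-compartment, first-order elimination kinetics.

0.27 µg/mL

k = ln2 / t½ = 0.693147 / 13.3 = 0.05212 h⁻¹
t / t½ = 53.20 / 13.3 = 4 half-lives
C = C₀ × (1/2)^4 = 4.350 × 0.06250 = 0.2719 mg/L
(0.2719 mg/L = 0.2719 µg/mL)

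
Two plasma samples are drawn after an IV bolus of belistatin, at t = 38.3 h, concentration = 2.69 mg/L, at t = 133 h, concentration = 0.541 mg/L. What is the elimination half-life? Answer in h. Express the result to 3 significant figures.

k = ln(C₁/C₂) / (t₂ − t₁) = ln(2.69/0.541) / (133 − 38.3)
  = 1.604 / 94.70 = 0.01694 h⁻¹
t½ = ln2 / k = 0.693147 / 0.01694 = 40.92 h

40.9 h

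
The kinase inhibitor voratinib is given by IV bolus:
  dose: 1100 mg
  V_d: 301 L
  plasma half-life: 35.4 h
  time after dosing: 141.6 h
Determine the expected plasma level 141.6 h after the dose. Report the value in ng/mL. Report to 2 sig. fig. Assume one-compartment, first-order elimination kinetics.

230 ng/mL

C₀ = Dose / Vd = 1100 / 301 = 3.654 mg/L
k = ln2 / t½ = 0.693147 / 35.4 = 0.01958 h⁻¹
t / t½ = 141.6 / 35.4 = 4 half-lives
C = C₀ × (1/2)^4 = 3.654 × 0.06250 = 0.2284 mg/L
Convert: 0.2284 mg/L × 1000 = 228.4 ng/mL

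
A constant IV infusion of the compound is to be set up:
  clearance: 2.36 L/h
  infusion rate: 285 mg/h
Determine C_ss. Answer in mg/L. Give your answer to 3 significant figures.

At steady state Css = R₀ / CL = 285 / 2.360 = 120.8 mg/L

121 mg/L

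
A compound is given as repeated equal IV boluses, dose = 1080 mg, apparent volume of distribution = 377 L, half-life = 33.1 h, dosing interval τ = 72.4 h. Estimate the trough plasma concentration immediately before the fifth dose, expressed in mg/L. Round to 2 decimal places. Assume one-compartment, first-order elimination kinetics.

0.80 mg/L

C₀ per dose = Dose / Vd = 1080 / 377 = 2.865 mg/L
k = ln2 / t½ = 0.693147 / 33.1 = 0.02094 h⁻¹
Fraction remaining after one interval: r = e^(−kτ) = e^(−0.02094 × 72.4) = 0.2196
Before dose 5, 4 doses have been given (aged 1τ, 2τ, 3τ, 4τ).
C_trough = C₀ × (r + r² + … + r^4) = C₀ × r(1−r^4)/(1−r)
        = 2.865 × 0.2196 × (1 − 0.002326) / (1 − 0.2196) = 0.8043 mg/L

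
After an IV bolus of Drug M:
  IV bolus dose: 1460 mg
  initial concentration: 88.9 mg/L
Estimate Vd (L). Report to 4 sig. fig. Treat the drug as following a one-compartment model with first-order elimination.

Vd = Dose / C₀ = 1460 / 88.9 = 16.42 L

16.42 L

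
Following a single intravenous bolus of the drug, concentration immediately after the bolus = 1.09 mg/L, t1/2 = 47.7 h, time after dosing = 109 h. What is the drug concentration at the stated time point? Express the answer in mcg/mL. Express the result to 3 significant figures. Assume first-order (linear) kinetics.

k = ln2 / t½ = 0.693147 / 47.7 = 0.01453 h⁻¹
C = C₀ · e^(−k·t) = 1.090 × e^(−0.01453 × 109)
  = 1.090 × 0.2052 = 0.2237 mg/L
(0.2237 mg/L = 0.2237 mcg/mL)

0.224 mcg/mL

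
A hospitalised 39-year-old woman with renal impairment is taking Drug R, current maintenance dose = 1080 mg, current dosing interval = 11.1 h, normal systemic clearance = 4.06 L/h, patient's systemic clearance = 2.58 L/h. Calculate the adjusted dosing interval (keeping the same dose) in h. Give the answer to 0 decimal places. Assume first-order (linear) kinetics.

17 h

To keep the same average steady-state level, dosing rate must scale with clearance.
CL ratio = 2.58 / 4.06 = 0.6355
New interval (same dose) = 11.1 / 0.6355 = 17.47 h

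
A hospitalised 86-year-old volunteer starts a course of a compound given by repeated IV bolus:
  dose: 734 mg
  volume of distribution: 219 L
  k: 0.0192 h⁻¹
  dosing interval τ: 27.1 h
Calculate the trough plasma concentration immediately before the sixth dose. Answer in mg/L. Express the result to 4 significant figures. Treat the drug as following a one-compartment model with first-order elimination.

4.546 mg/L

C₀ per dose = Dose / Vd = 734 / 219 = 3.352 mg/L
Fraction remaining after one interval: r = e^(−kτ) = e^(−0.01920 × 27.1) = 0.5943
Before dose 6, 5 doses have been given (aged 1τ, 2τ, 3τ, 4τ, 5τ).
C_trough = C₀ × (r + r² + … + r^5) = C₀ × r(1−r^5)/(1−r)
        = 3.352 × 0.5943 × (1 − 0.07414) / (1 − 0.5943) = 4.546 mg/L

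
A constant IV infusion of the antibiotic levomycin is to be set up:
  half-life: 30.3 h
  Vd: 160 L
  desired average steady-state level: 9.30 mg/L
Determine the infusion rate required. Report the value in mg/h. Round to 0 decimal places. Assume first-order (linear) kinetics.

34 mg/h

k = ln2 / t½ = 0.693147 / 30.3 = 0.02288 h⁻¹
CL = k × Vd = 0.02288 × 160 = 3.661 L/h
At steady state, infusion rate R₀ = Css × CL = 9.30 × 3.661 = 34.05 mg/h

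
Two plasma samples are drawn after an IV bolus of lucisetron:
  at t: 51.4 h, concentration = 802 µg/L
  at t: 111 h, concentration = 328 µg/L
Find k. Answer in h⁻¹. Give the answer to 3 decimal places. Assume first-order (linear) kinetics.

k = ln(C₁/C₂) / (t₂ − t₁) = ln(802/328) / (111 − 51.4)
  = 0.8941 / 59.60 = 0.01500 h⁻¹

0.015 h⁻¹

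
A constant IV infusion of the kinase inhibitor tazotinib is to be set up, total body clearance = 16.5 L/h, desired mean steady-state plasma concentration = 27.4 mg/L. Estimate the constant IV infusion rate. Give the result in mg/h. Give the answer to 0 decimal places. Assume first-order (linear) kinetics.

452 mg/h

At steady state, infusion rate R₀ = Css × CL = 27.4 × 16.50 = 452.1 mg/h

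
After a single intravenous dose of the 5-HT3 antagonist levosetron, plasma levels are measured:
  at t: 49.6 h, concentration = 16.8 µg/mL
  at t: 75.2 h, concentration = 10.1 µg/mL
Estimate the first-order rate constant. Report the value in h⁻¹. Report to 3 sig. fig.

k = ln(C₁/C₂) / (t₂ − t₁) = ln(16.8/10.1) / (75.2 − 49.6)
  = 0.5088 / 25.60 = 0.01988 h⁻¹

0.0199 h⁻¹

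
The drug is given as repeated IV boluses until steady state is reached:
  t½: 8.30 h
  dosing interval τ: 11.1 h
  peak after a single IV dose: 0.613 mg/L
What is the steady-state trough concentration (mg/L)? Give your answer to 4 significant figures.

0.4015 mg/L

k = ln2 / t½ = 0.693147 / 8.30 = 0.08351 h⁻¹
e^(−kτ) = e^(−0.08351 × 11.1) = 0.3958
Accumulation ratio R = 1 / (1 − e^(−kτ)) = 1 / (1 − 0.3958) = 1.655
Steady-state trough = C₀ × R × e^(−kτ) = 0.613 × 1.655 × 0.3958 = 0.4015 mg/L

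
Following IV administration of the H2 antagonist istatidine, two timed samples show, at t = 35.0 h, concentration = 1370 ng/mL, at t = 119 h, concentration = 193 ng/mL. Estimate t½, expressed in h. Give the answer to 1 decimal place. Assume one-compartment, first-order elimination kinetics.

29.7 h

k = ln(C₁/C₂) / (t₂ − t₁) = ln(1370/193) / (119 − 35.0)
  = 1.960 / 84.00 = 0.02333 h⁻¹
t½ = ln2 / k = 0.693147 / 0.02333 = 29.71 h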